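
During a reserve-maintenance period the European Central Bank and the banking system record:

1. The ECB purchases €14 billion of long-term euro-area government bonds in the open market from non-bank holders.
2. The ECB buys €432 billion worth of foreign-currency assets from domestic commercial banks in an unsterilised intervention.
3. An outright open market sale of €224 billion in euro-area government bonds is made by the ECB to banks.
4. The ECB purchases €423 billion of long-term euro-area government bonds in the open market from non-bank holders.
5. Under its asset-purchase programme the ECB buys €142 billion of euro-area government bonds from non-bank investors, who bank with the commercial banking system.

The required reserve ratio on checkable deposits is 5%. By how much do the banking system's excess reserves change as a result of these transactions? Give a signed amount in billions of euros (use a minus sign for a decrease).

+€758.05 billion

Asset purchase (from non-banks) €14 billion: reserves +€14B, deposits +€14B.
FX purchase €432 billion: reserves +€432B, deposits 0.
OMO sale (to banks) €224 billion: reserves −€224B, deposits 0.
Asset purchase (from non-banks) €423 billion: reserves +€423B, deposits +€423B.
Asset purchase (from non-banks) €142 billion: reserves +€142B, deposits +€142B.
Totals: Δreserves = +€787B, Δdeposits = +€579B.
Δrequired reserves = 5% × +€579B = +€28.95B.
Δexcess reserves = Δreserves − Δrequired = +€787B − (+€28.95B) = +€758.05 billion.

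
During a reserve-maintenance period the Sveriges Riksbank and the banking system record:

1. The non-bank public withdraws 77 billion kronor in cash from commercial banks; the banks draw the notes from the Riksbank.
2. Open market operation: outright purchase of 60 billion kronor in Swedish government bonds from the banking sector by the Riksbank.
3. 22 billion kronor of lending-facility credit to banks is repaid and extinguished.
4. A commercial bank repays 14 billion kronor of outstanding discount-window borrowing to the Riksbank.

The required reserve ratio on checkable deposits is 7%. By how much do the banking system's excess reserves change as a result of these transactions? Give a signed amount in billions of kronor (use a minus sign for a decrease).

-47.61 billion

Currency withdrawal 77 billion kronor: reserves −77B, deposits −77B.
OMO purchase (from banks) 60 billion kronor: reserves +60B, deposits 0.
Discount-window repayment 22 billion kronor: reserves −22B, deposits 0.
Discount-window repayment 14 billion kronor: reserves −14B, deposits 0.
Totals: Δreserves = −53B, Δdeposits = −77B.
Δrequired reserves = 7% × −77B = −5.39B.
Δexcess reserves = Δreserves − Δrequired = −53B − (−5.39B) = -47.61 billion.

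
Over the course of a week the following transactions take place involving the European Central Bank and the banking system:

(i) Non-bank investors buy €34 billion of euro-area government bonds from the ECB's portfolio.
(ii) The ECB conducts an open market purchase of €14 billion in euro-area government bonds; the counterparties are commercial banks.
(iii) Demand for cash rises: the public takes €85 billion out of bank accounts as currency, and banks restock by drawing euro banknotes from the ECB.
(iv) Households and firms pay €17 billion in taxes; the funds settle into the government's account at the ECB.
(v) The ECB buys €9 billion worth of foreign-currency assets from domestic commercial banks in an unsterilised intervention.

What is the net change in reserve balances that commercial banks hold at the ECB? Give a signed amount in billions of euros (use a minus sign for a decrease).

Asset sale (to non-banks) €34 billion: the non-bank buyers' banks settle from reserves → −€34B.
OMO purchase (from banks) €14 billion: the ECB pays by crediting reserve accounts → +€14B.
Currency withdrawal €85 billion: banks swap reserves for currency → −€85B.
Government account inflow €17 billion: funds move from bank reserves into the government account → −€17B.
FX purchase €9 billion: the ECB pays by crediting reserve accounts → +€9B.
Net: −34 + 14 − 85 − 17 + 9 = -€113 billion.

-€113 billion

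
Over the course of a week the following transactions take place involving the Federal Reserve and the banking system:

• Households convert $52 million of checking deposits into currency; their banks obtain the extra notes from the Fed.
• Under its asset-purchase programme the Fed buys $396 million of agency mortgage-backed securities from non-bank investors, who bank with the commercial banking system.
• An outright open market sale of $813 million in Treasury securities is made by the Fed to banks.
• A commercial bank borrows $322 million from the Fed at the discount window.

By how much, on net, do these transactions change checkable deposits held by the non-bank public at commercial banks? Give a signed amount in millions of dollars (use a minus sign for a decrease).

Fed balance sheet:
  Assets:      Securities −$417M, Loans to banks +$322M
  Liabilities: Bank reserves −$147M, Currency in circulation +$52M
Commercial banking system:
  Assets:      Reserves at CB −$147M, Securities +$813M
  Liabilities: Checkable deposits +$344M, Borrowings from CB +$322M
So the change in checkable deposits held by the non-bank public at commercial banks is +$344 million.

+$344 million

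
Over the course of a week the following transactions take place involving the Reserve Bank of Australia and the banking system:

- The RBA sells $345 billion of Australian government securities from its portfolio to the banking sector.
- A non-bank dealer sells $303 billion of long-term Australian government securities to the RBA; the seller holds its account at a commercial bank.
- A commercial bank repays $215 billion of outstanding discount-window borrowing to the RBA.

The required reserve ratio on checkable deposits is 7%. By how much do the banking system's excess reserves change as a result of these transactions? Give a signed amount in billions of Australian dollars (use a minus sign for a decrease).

OMO sale (to banks) $345 billion: reserves −$345B, deposits 0.
Asset purchase (from non-banks) $303 billion: reserves +$303B, deposits +$303B.
Discount-window repayment $215 billion: reserves −$215B, deposits 0.
Totals: Δreserves = −$257B, Δdeposits = +$303B.
Δrequired reserves = 7% × +$303B = +$21.21B.
Δexcess reserves = Δreserves − Δrequired = −$257B − (+$21.21B) = -$278.21 billion.

-$278.21 billion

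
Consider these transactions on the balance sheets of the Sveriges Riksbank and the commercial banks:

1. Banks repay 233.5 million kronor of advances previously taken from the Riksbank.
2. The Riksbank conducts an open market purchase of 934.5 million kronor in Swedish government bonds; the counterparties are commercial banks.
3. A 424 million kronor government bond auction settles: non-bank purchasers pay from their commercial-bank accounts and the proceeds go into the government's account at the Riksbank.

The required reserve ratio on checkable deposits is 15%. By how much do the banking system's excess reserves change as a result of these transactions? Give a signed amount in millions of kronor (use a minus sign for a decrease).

+340.6 million

Discount-window repayment 233.5 million kronor: reserves −233.5M, deposits 0.
OMO purchase (from banks) 934.5 million kronor: reserves +934.5M, deposits 0.
Government account inflow 424 million kronor: reserves −424M, deposits −424M.
Totals: Δreserves = +277M, Δdeposits = −424M.
Δrequired reserves = 15% × −424M = −63.6M.
Δexcess reserves = Δreserves − Δrequired = +277M − (−63.6M) = +340.6 million.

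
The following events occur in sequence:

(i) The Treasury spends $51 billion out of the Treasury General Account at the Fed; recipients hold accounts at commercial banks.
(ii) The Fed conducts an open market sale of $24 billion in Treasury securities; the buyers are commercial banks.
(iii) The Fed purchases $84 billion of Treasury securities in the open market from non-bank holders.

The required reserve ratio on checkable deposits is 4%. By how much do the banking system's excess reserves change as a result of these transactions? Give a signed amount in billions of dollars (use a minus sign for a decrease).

+$105.6 billion

Government spending $51 billion: reserves +$51B, deposits +$51B.
OMO sale (to banks) $24 billion: reserves −$24B, deposits 0.
Asset purchase (from non-banks) $84 billion: reserves +$84B, deposits +$84B.
Totals: Δreserves = +$111B, Δdeposits = +$135B.
Δrequired reserves = 4% × +$135B = +$5.4B.
Δexcess reserves = Δreserves − Δrequired = +$111B − (+$5.4B) = +$105.6 billion.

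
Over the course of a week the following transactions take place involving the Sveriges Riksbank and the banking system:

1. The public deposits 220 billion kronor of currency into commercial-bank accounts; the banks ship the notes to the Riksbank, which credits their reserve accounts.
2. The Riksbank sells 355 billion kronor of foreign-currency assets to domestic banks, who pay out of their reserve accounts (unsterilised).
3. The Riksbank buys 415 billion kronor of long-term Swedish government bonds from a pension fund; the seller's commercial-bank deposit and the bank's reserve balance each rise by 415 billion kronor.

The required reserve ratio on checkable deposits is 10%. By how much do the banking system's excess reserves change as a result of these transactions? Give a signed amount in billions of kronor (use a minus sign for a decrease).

+216.5 billion

Currency deposit 220 billion kronor: reserves +220B, deposits +220B.
FX sale 355 billion kronor: reserves −355B, deposits 0.
Asset purchase (from non-banks) 415 billion kronor: reserves +415B, deposits +415B.
Totals: Δreserves = +280B, Δdeposits = +635B.
Δrequired reserves = 10% × +635B = +63.5B.
Δexcess reserves = Δreserves − Δrequired = +280B − (+63.5B) = +216.5 billion.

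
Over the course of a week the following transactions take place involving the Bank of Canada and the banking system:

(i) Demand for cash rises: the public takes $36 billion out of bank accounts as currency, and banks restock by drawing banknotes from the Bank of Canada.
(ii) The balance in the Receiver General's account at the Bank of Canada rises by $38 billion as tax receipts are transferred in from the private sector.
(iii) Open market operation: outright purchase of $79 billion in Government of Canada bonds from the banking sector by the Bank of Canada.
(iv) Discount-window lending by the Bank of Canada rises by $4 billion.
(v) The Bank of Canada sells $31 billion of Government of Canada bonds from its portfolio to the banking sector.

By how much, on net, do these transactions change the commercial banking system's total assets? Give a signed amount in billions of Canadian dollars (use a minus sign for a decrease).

-$70 billion

Bank of Canada balance sheet:
  Assets:      Securities +$48B, Loans to banks +$4B
  Liabilities: Bank reserves −$22B, Currency in circulation +$36B, Government deposits +$38B
Commercial banking system:
  Assets:      Reserves at CB −$22B, Securities −$48B
  Liabilities: Checkable deposits −$74B, Borrowings from CB +$4B
Change in total bank assets = -$70 billion.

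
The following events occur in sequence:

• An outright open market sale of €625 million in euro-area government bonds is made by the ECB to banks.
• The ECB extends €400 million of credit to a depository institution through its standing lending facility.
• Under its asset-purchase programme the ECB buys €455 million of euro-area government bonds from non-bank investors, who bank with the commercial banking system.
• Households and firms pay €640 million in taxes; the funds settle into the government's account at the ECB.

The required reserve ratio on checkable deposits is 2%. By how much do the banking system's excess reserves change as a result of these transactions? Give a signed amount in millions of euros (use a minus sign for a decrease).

OMO sale (to banks) €625 million: reserves −€625M, deposits 0.
Discount-window loan €400 million: reserves +€400M, deposits 0.
Asset purchase (from non-banks) €455 million: reserves +€455M, deposits +€455M.
Government account inflow €640 million: reserves −€640M, deposits −€640M.
Totals: Δreserves = −€410M, Δdeposits = −€185M.
Δrequired reserves = 2% × −€185M = −€3.7M.
Δexcess reserves = Δreserves − Δrequired = −€410M − (−€3.7M) = -€406.3 million.

-€406.3 million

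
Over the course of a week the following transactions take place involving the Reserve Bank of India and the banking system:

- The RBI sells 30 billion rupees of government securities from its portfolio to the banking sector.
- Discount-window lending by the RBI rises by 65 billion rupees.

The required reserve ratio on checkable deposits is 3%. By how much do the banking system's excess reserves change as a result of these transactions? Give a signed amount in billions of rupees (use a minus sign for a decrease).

OMO sale (to banks) 30 billion rupees: reserves −30B, deposits 0.
Discount-window loan 65 billion rupees: reserves +65B, deposits 0.
Totals: Δreserves = +35B, Δdeposits = 0.
Δrequired reserves = 3% × 0 = 0.
Δexcess reserves = Δreserves − Δrequired = +35B − (0) = +35 billion.

+35 billion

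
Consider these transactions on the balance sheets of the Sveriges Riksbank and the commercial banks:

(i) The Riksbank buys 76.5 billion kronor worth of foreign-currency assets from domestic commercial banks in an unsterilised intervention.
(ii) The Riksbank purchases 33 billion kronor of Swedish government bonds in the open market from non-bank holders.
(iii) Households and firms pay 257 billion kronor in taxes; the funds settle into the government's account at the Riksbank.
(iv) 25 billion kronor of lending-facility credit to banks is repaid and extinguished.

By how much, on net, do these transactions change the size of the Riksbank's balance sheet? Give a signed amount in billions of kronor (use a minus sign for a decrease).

FX purchase 76.5 billion kronor: a Riksbank asset is acquired → +76.5B.
Asset purchase (from non-banks) 33 billion kronor: a Riksbank asset is acquired → +33B.
Government account inflow 257 billion kronor: only the composition of liabilities changes → 0.
Discount-window repayment 25 billion kronor: a Riksbank asset is shed → −25B.
Net: 76.5 + 33 + 0 − 25 = +84.5 billion.

+84.5 billion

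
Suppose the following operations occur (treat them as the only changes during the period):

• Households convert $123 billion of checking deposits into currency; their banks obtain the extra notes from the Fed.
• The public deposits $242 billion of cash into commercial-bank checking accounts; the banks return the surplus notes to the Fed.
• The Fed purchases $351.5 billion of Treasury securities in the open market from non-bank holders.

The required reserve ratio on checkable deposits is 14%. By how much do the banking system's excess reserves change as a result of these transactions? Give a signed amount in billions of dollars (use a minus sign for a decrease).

+$404.63 billion

Currency withdrawal $123 billion: reserves −$123B, deposits −$123B.
Currency deposit $242 billion: reserves +$242B, deposits +$242B.
Asset purchase (from non-banks) $351.5 billion: reserves +$351.5B, deposits +$351.5B.
Totals: Δreserves = +$470.5B, Δdeposits = +$470.5B.
Δrequired reserves = 14% × +$470.5B = +$65.87B.
Δexcess reserves = Δreserves − Δrequired = +$470.5B − (+$65.87B) = +$404.63 billion.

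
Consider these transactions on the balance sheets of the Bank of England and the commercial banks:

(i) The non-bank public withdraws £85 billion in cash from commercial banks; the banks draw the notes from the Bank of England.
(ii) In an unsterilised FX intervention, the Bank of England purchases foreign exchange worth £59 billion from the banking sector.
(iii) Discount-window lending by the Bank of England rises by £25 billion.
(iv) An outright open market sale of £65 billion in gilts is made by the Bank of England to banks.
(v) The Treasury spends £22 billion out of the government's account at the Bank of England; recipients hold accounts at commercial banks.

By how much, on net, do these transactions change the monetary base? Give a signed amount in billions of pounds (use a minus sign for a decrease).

Currency withdrawal £85 billion: just a shift between currency and reserves — both are base money → 0.
FX purchase £59 billion: Bank of England balance sheet expands → +£59B.
Discount-window loan £25 billion: Bank of England balance sheet expands → +£25B.
OMO sale (to banks) £65 billion: Bank of England balance sheet contracts → −£65B.
Government spending £22 billion: a non-base liability converts back to reserves → +£22B.
Net: 0 + 59 + 25 − 65 + 22 = +£41 billion.

+£41 billion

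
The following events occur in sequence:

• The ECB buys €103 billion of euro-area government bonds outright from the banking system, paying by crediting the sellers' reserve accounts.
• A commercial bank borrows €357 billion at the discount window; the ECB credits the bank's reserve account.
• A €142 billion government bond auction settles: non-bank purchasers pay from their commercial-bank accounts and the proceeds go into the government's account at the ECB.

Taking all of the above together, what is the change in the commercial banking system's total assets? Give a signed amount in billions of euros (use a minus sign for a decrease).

+€215 billion

OMO purchase (from banks) €103 billion: just an asset swap on bank balance sheets → 0.
Discount-window loan €357 billion: bank balance sheets expand → +€357B.
Government account inflow €142 billion: bank balance sheets shrink → −€142B.
Net: 0 + 357 − 142 = +€215 billion.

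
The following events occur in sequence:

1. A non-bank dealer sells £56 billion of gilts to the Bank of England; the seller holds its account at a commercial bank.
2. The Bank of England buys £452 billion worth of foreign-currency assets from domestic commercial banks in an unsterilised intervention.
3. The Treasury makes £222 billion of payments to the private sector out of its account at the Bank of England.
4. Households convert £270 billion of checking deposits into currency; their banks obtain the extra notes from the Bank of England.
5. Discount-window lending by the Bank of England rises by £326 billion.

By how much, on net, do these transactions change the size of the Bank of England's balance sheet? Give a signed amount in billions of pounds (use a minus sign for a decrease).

+£834 billion

Asset purchase (from non-banks) £56 billion: a Bank of England asset is acquired → +£56B.
FX purchase £452 billion: a Bank of England asset is acquired → +£452B.
Government spending £222 billion: only the composition of liabilities changes → 0.
Currency withdrawal £270 billion: only the composition of liabilities changes → 0.
Discount-window loan £326 billion: a Bank of England asset is acquired → +£326B.
Net: 56 + 452 + 0 + 0 + 326 = +£834 billion.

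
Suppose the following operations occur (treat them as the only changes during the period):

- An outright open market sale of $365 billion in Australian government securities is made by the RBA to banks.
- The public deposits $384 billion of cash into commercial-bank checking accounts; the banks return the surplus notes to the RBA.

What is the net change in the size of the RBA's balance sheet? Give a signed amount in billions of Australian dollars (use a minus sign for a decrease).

OMO sale (to banks) $365 billion: an RBA asset is shed → −$365B.
Currency deposit $384 billion: only the composition of liabilities changes → 0.
Net: −365 + 0 = -$365 billion.

-$365 billion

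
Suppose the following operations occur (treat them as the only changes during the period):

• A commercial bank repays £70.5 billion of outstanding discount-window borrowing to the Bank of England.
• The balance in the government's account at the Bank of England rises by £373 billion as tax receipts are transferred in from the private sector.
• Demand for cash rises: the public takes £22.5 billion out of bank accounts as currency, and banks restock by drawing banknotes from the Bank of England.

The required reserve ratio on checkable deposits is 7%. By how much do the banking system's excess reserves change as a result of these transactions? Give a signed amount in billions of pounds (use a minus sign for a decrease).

-£438.315 billion

Discount-window repayment £70.5 billion: reserves −£70.5B, deposits 0.
Government account inflow £373 billion: reserves −£373B, deposits −£373B.
Currency withdrawal £22.5 billion: reserves −£22.5B, deposits −£22.5B.
Totals: Δreserves = −£466B, Δdeposits = −£395.5B.
Δrequired reserves = 7% × −£395.5B = −£27.685B.
Δexcess reserves = Δreserves − Δrequired = −£466B − (−£27.685B) = -£438.315 billion.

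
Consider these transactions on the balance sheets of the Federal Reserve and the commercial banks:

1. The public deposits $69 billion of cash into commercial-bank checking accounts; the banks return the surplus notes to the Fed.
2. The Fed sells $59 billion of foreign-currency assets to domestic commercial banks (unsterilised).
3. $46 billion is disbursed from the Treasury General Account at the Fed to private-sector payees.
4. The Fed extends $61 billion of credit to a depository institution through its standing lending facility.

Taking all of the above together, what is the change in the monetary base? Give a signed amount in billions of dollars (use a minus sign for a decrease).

+$48 billion

Currency deposit $69 billion: just a shift between currency and reserves — both are base money → 0.
FX sale $59 billion: Fed balance sheet contracts → −$59B.
Government spending $46 billion: a non-base liability converts back to reserves → +$46B.
Discount-window loan $61 billion: Fed balance sheet expands → +$61B.
Net: 0 − 59 + 46 + 61 = +$48 billion.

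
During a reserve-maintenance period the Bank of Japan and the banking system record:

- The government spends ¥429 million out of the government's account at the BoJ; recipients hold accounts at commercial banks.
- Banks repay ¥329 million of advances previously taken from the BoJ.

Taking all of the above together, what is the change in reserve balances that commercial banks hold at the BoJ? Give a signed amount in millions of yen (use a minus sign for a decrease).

+¥100 million

BoJ balance sheet:
  Assets:      Loans to banks −¥329M
  Liabilities: Bank reserves +¥100M, Government deposits −¥429M
Commercial banking system:
  Assets:      Reserves at CB +¥100M
  Liabilities: Checkable deposits +¥429M, Borrowings from CB −¥329M
So the change in reserve balances that commercial banks hold at the BoJ is +¥100 million.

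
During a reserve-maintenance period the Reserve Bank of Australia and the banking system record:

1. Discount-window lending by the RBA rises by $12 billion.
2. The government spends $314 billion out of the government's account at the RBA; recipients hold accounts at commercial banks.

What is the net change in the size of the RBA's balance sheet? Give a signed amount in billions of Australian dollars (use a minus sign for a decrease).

+$12 billion

RBA balance sheet:
  Assets:      Loans to banks +$12B
  Liabilities: Bank reserves +$326B, Government deposits −$314B
Change in total RBA assets = +$12 billion.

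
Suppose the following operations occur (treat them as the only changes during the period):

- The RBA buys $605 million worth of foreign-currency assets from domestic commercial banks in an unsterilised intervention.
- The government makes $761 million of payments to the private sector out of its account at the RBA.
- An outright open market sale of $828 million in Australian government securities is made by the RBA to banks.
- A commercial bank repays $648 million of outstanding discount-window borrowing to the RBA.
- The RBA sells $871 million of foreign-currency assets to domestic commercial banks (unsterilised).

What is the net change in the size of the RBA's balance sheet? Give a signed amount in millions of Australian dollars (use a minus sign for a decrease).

-$1742 million

FX purchase $605 million: an RBA asset is acquired → +$605M.
Government spending $761 million: only the composition of liabilities changes → 0.
OMO sale (to banks) $828 million: an RBA asset is shed → −$828M.
Discount-window repayment $648 million: an RBA asset is shed → −$648M.
FX sale $871 million: an RBA asset is shed → −$871M.
Net: 605 + 0 − 828 − 648 − 871 = -$1742 million.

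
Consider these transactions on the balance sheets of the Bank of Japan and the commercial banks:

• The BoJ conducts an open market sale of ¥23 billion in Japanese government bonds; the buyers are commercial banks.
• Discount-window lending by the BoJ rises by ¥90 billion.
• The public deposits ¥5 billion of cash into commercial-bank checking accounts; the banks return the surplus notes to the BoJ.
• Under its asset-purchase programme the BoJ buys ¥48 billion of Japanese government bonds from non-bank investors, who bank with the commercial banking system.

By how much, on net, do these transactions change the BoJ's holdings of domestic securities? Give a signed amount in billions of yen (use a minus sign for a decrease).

BoJ balance sheet:
  Assets:      Securities +¥25B, Loans to banks +¥90B
  Liabilities: Bank reserves +¥120B, Currency in circulation −¥5B
So the change in the BoJ's holdings of domestic securities is +¥25 billion.

+¥25 billion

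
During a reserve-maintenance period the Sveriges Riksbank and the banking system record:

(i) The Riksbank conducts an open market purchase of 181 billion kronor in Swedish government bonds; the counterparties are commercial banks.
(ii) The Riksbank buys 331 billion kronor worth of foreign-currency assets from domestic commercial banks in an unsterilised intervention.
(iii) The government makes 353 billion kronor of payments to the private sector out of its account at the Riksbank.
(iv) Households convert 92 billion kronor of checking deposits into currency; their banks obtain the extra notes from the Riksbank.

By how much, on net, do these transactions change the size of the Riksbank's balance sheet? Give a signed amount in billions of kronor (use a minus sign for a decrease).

+512 billion

Riksbank balance sheet:
  Assets:      Securities +181B, Foreign assets +331B
  Liabilities: Bank reserves +773B, Currency in circulation +92B, Government deposits −353B
Commercial banking system:
  Assets:      Reserves at CB +773B, Securities −181B, Foreign assets −331B
  Liabilities: Checkable deposits +261B
Change in total Riksbank assets = +512 billion.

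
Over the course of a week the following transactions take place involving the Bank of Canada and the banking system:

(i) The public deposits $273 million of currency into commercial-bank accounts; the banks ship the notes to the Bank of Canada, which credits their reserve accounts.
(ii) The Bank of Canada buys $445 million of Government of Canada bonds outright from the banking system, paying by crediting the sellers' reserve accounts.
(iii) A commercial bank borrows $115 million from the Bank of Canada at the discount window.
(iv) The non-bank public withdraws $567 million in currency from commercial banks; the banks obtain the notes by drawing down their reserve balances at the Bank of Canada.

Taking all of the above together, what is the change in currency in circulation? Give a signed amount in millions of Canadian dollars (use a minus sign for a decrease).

Currency deposit $273 million: notes return to the central bank → −$273M.
OMO purchase (from banks) $445 million: no currency enters or leaves circulation → 0.
Discount-window loan $115 million: no currency enters or leaves circulation → 0.
Currency withdrawal $567 million: notes leave the central bank → +$567M.
Net: −273 + 0 + 0 + 567 = +$294 million.

+$294 million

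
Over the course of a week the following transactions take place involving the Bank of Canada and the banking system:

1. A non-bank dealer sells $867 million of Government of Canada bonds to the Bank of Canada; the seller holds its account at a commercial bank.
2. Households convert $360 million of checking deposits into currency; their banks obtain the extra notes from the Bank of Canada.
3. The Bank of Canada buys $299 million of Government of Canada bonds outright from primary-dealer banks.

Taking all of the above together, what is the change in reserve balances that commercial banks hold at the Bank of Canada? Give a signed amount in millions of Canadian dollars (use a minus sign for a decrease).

+$806 million

Asset purchase (from non-banks) $867 million: the Bank of Canada pays by crediting reserve accounts → +$867M.
Currency withdrawal $360 million: banks swap reserves for currency → −$360M.
OMO purchase (from banks) $299 million: the Bank of Canada pays by crediting reserve accounts → +$299M.
Net: 867 − 360 + 299 = +$806 million.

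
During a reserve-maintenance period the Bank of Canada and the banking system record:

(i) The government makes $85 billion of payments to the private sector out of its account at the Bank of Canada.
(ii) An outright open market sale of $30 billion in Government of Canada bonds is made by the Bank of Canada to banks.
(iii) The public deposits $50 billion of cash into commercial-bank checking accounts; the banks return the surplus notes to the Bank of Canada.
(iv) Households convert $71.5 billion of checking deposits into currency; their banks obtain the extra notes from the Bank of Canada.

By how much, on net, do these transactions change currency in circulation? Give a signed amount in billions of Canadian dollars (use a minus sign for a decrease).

Bank of Canada balance sheet:
  Assets:      Securities −$30B
  Liabilities: Bank reserves +$33.5B, Currency in circulation +$21.5B, Government deposits −$85B
Commercial banking system:
  Assets:      Reserves at CB +$33.5B, Securities +$30B
  Liabilities: Checkable deposits +$63.5B
So the change in currency in circulation is +$21.5 billion.

+$21.5 billion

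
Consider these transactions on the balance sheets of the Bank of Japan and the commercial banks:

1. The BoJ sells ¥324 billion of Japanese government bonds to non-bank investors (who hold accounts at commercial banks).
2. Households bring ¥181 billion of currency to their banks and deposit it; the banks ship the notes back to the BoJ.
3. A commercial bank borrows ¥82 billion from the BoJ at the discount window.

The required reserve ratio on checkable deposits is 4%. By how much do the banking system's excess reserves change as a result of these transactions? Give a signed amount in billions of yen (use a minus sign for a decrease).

Asset sale (to non-banks) ¥324 billion: reserves −¥324B, deposits −¥324B.
Currency deposit ¥181 billion: reserves +¥181B, deposits +¥181B.
Discount-window loan ¥82 billion: reserves +¥82B, deposits 0.
Totals: Δreserves = −¥61B, Δdeposits = −¥143B.
Δrequired reserves = 4% × −¥143B = −¥5.72B.
Δexcess reserves = Δreserves − Δrequired = −¥61B − (−¥5.72B) = -¥55.28 billion.

-¥55.28 billion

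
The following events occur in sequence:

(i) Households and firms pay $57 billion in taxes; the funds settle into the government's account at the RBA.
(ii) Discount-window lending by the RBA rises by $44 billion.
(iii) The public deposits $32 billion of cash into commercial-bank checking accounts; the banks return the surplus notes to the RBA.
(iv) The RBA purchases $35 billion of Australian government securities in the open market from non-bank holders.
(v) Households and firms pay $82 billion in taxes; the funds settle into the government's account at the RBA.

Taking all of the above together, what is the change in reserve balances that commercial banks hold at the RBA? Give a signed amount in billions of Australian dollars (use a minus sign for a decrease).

-$28 billion

RBA balance sheet:
  Assets:      Securities +$35B, Loans to banks +$44B
  Liabilities: Bank reserves −$28B, Currency in circulation −$32B, Government deposits +$139B
Commercial banking system:
  Assets:      Reserves at CB −$28B
  Liabilities: Checkable deposits −$72B, Borrowings from CB +$44B
So the change in reserve balances that commercial banks hold at the RBA is -$28 billion.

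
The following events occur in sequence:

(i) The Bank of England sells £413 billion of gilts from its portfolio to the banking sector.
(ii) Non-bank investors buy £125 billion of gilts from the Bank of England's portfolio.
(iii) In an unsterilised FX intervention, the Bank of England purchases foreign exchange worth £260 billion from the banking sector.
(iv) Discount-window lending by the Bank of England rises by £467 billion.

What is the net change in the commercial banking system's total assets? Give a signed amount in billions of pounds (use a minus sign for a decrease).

+£342 billion

OMO sale (to banks) £413 billion: just an asset swap on bank balance sheets → 0.
Asset sale (to non-banks) £125 billion: bank balance sheets shrink → −£125B.
FX purchase £260 billion: just an asset swap on bank balance sheets → 0.
Discount-window loan £467 billion: bank balance sheets expand → +£467B.
Net: 0 − 125 + 0 + 467 = +£342 billion.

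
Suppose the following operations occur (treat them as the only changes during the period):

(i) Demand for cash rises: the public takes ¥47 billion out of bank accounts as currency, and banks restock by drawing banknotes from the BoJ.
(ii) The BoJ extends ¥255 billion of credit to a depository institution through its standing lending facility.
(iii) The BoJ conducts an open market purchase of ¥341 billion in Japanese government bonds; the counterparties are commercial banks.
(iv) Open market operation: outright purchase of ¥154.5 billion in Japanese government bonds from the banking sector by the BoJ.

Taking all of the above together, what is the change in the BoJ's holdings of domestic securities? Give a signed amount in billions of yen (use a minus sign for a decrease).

Currency withdrawal ¥47 billion: the BoJ's securities portfolio is untouched → 0.
Discount-window loan ¥255 billion: the BoJ's securities portfolio is untouched → 0.
OMO purchase (from banks) ¥341 billion: securities added to the BoJ's portfolio → +¥341B.
OMO purchase (from banks) ¥154.5 billion: securities added to the BoJ's portfolio → +¥154.5B.
Net: 0 + 0 + 341 + 154.5 = +¥495.5 billion.

+¥495.5 billion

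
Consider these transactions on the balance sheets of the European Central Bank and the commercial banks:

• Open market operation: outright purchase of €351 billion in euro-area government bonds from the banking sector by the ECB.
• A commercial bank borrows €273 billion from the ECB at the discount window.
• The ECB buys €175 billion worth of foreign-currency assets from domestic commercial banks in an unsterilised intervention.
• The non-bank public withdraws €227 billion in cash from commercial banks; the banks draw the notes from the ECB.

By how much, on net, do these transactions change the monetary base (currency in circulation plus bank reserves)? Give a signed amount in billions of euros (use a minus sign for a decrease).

OMO purchase (from banks) €351 billion: ECB balance sheet expands → +€351B.
Discount-window loan €273 billion: ECB balance sheet expands → +€273B.
FX purchase €175 billion: ECB balance sheet expands → +€175B.
Currency withdrawal €227 billion: just a shift between currency and reserves — both are base money → 0.
Net: 351 + 273 + 175 + 0 = +€799 billion.

+€799 billion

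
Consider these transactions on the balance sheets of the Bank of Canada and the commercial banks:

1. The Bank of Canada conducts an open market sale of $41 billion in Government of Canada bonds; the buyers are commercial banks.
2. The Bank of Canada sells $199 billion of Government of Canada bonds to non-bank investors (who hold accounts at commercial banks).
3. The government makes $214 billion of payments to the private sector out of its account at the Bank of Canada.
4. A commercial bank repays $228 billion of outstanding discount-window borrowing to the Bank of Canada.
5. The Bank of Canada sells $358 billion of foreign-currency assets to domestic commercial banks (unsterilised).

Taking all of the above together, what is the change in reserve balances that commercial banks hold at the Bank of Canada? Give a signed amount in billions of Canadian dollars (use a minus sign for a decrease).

-$612 billion

Bank of Canada balance sheet:
  Assets:      Securities −$240B, Loans to banks −$228B, Foreign assets −$358B
  Liabilities: Bank reserves −$612B, Government deposits −$214B
So the change in reserve balances that commercial banks hold at the Bank of Canada is -$612 billion.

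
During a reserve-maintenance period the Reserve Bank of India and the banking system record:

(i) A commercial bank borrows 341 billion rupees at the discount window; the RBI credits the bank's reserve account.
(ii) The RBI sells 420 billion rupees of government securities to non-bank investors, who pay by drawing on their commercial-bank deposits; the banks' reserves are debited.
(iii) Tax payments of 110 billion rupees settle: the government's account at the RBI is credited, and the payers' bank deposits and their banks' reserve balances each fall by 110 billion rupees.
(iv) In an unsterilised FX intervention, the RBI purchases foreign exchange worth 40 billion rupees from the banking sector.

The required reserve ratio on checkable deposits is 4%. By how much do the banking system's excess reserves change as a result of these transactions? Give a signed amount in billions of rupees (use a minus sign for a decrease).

Discount-window loan 341 billion rupees: reserves +341B, deposits 0.
Asset sale (to non-banks) 420 billion rupees: reserves −420B, deposits −420B.
Government account inflow 110 billion rupees: reserves −110B, deposits −110B.
FX purchase 40 billion rupees: reserves +40B, deposits 0.
Totals: Δreserves = −149B, Δdeposits = −530B.
Δrequired reserves = 4% × −530B = −21.2B.
Δexcess reserves = Δreserves − Δrequired = −149B − (−21.2B) = -127.8 billion.

-127.8 billion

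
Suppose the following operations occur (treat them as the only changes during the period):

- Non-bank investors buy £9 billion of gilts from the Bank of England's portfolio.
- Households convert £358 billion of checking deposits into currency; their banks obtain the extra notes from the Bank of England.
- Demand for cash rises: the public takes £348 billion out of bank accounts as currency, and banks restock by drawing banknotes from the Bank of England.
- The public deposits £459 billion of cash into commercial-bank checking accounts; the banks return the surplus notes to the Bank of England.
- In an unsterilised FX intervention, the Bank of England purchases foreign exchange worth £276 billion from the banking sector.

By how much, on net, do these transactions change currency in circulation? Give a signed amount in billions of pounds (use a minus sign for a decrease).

Asset sale (to non-banks) £9 billion: no currency enters or leaves circulation → 0.
Currency withdrawal £358 billion: notes leave the central bank → +£358B.
Currency withdrawal £348 billion: notes leave the central bank → +£348B.
Currency deposit £459 billion: notes return to the central bank → −£459B.
FX purchase £276 billion: no currency enters or leaves circulation → 0.
Net: 0 + 358 + 348 − 459 + 0 = +£247 billion.

+£247 billion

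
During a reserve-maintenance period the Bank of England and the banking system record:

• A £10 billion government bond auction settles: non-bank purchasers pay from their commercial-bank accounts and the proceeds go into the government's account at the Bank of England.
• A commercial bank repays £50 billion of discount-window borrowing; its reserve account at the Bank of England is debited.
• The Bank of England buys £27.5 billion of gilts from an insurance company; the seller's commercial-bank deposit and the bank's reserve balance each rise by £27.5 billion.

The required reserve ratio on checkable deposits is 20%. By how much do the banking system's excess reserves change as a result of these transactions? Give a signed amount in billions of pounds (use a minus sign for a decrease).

Government account inflow £10 billion: reserves −£10B, deposits −£10B.
Discount-window repayment £50 billion: reserves −£50B, deposits 0.
Asset purchase (from non-banks) £27.5 billion: reserves +£27.5B, deposits +£27.5B.
Totals: Δreserves = −£32.5B, Δdeposits = +£17.5B.
Δrequired reserves = 20% × +£17.5B = +£3.5B.
Δexcess reserves = Δreserves − Δrequired = −£32.5B − (+£3.5B) = -£36 billion.

-£36 billion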